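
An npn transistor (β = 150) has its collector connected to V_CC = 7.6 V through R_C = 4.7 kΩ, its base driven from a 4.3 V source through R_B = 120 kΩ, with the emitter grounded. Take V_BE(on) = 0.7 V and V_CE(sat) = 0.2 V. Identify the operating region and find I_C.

Assume active: I_B = (4.3 − 0.7)/120 = 0.03 mA, giving I_C = β·I_B = 4.5 mA.
But then V_CE = 7.6 − 4.5×4.7 = -13.5 V < V_CE(sat) = 0.2 V — impossible in the active region.
So the transistor is saturated. With V_CE = 0.2 V, I_C = (V_CC − 0.2)/R_C = 7.4/4.7 = 1.57 mA.
Check: β·I_B = 4.5 mA > I_C = 1.57 mA, confirming saturation.

saturation; I_C ≈ 1.6 mA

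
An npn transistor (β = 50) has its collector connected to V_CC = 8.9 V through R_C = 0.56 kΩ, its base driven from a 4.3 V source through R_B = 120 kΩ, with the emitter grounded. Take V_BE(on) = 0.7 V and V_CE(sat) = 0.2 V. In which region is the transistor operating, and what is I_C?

active; I_C ≈ 1.5 mA

Assume active. Base-emitter loop: I_B = (V_BB − V_BE)/R_B = (4.3 − 0.7)/120 = 0.03 mA.
I_C = β·I_B = 50×0.03 = 1.5 mA.
V_CE = V_CC − I_C·R_C = 8.9 − 1.5×0.56 = 8.06 V > V_CE(sat), so the active-region assumption holds.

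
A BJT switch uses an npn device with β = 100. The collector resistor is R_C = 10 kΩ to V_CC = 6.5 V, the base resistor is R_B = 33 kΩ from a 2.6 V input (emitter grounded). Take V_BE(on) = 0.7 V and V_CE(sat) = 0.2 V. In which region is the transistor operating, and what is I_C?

Assume active: I_B = (2.6 − 0.7)/33 = 0.0576 mA, giving I_C = β·I_B = 5.76 mA.
But then V_CE = 6.5 − 5.76×10 = -51.1 V < V_CE(sat) = 0.2 V — impossible in the active region.
So the transistor is saturated. With V_CE = 0.2 V, I_C = (V_CC − 0.2)/R_C = 6.3/10 = 0.63 mA.
Check: β·I_B = 5.76 mA > I_C = 0.63 mA, confirming saturation.

saturation; I_C ≈ 0.63 mA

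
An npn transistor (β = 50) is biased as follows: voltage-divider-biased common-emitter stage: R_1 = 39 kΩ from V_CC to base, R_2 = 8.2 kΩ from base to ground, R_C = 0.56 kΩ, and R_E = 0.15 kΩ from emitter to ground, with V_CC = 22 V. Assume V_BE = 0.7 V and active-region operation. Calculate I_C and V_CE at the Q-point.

Thevenize the base divider: V_Th = V_CC·R_2/(R_1+R_2) = 22×8.2/47.2 = 3.82 V, R_Th = R_1‖R_2 = 6.78 kΩ.
Base-emitter loop: V_Th = I_B·R_Th + V_BE + (β+1)I_B·R_E, so I_B = (3.82 − 0.7) / (6.78 + 51×0.15) = 0.216 mA.
I_C = β·I_B = 50×0.216 = 10.8 mA, and I_E = (β+1)I_B = 11 mA.
V_CE = V_CC − I_C·R_C − I_E·R_E = 22 − 10.8×0.56 − 11×0.15 = 14.3 V.
V_CE = 14.3 V > 0.2 V confirms active-region operation.

I_C ≈ 11 mA, V_CE ≈ 14 V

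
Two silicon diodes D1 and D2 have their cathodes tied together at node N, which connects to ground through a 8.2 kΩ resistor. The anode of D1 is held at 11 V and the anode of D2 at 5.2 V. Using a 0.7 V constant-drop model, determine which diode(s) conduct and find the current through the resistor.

Only D1 conducts; I_R ≈ 1.3 mA

Assume both conduct. Then node N would need to be at both 11−0.7 = 10.3 V and 5.2−0.7 = 4.5 V, which is impossible.
Assume only D1 conducts: V_N = 11 − 0.7 = 10.3 V, so I_R = 10.3/8.2 = 1.26 mA.
Check D2: its anode-to-cathode voltage is 5.2 − 10.3 = -5.1 V < 0.7 V, so it is off. The assumption is consistent.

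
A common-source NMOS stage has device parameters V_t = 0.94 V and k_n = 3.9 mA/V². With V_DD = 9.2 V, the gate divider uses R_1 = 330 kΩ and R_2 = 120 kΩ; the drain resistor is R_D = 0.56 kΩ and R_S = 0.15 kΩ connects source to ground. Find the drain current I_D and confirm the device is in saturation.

V_G = V_DD·R_2/(R_1+R_2) = 9.2×120/450 = 2.45 V.
Assume saturation: I_D = (k_n/2)(V_GS − V_t)² with V_GS = V_G − I_D·R_S = 2.45 − 0.15·I_D.
Substituting gives 0.0439·I_D² − 1.89·I_D + 4.47 = 0, with roots I_D = 2.52 or 40.5 mA.
The root I_D = 40.5 mA gives V_GS = -3.61 V ≤ V_t, so take I_D = 2.52 mA.
Then V_GS = 2.08 V and V_DS = V_DD − I_D(R_D+R_S) = 9.2 − 2.52×0.71 = 7.41 V.
Saturation requires V_DS ≥ V_GS − V_t = 1.14 V; 7.41 ≥ 1.14 ✓.

I_D ≈ 2.5 mA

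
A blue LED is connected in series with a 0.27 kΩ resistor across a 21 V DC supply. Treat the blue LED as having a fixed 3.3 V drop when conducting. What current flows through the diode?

I ≈ 66 mA

KVL around the loop: 21 = V_D + I·R = 3.3 + I × 0.27 kΩ.
So I = (21 − 3.3) / 0.27 kΩ = 17.7 / 0.27 = 65.6 mA.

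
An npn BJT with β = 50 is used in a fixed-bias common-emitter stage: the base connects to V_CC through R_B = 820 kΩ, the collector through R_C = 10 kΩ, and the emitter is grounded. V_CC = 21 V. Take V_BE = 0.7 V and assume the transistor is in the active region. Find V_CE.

V_CE ≈ 8.6 V

Base loop: V_CC = I_B·R_B + V_BE, so I_B = (21 − 0.7)/820 kΩ = 0.0248 mA.
In the active region I_C = β·I_B = 50 × 0.0248 = 1.24 mA.
Collector loop: V_CE = V_CC − I_C·R_C = 21 − 1.24×10 = 8.62 V.
Since V_CE = 8.62 V > V_CE(sat) ≈ 0.2 V, the transistor is in the active region as assumed.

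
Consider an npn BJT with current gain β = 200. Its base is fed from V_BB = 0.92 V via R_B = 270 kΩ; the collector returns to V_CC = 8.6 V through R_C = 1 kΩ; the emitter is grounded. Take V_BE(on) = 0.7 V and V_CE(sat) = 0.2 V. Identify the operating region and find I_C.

active; I_C ≈ 0.16 mA

Assume active. Base-emitter loop: I_B = (V_BB − V_BE)/R_B = (0.92 − 0.7)/270 = 0.000815 mA.
I_C = β·I_B = 200×0.000815 = 0.163 mA.
V_CE = V_CC − I_C·R_C = 8.6 − 0.163×1 = 8.44 V > V_CE(sat), so the active-region assumption holds.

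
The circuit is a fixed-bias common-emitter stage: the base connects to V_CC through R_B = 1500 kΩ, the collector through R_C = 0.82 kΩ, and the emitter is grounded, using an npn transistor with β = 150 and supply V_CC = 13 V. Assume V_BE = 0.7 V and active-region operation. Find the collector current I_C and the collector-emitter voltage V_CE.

Base loop: V_CC = I_B·R_B + V_BE, so I_B = (13 − 0.7)/1500 kΩ = 0.0082 mA.
In the active region I_C = β·I_B = 150 × 0.0082 = 1.23 mA.
Collector loop: V_CE = V_CC − I_C·R_C = 13 − 1.23×0.82 = 12 V.
Since V_CE = 12 V > V_CE(sat) ≈ 0.2 V, the transistor is in the active region as assumed.

I_C ≈ 1.2 mA, V_CE ≈ 12 V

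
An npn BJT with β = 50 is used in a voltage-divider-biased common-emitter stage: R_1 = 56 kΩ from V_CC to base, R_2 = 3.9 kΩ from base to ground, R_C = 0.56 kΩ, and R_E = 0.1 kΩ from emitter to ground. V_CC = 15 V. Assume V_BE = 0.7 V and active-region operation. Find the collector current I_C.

Thevenize the base divider: V_Th = V_CC·R_2/(R_1+R_2) = 15×3.9/59.9 = 0.977 V, R_Th = R_1‖R_2 = 3.65 kΩ.
Base-emitter loop: V_Th = I_B·R_Th + V_BE + (β+1)I_B·R_E, so I_B = (0.977 − 0.7) / (3.65 + 51×0.1) = 0.0316 mA.
I_C = β·I_B = 50×0.0316 = 1.58 mA, and I_E = (β+1)I_B = 1.61 mA.
V_CE = V_CC − I_C·R_C − I_E·R_E = 15 − 1.58×0.56 − 1.61×0.1 = 14 V.
V_CE = 14 V > 0.2 V confirms active-region operation.

I_C ≈ 1.6 mA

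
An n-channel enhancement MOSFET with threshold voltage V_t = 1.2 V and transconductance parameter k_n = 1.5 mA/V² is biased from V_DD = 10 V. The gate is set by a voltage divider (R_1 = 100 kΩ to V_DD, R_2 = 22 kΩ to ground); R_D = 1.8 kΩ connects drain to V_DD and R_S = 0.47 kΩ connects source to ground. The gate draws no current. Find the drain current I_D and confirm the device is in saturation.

I_D ≈ 0.2 mA

V_G = V_DD·R_2/(R_1+R_2) = 10×22/122 = 1.8 V.
Assume saturation: I_D = (k_n/2)(V_GS − V_t)² with V_GS = V_G − I_D·R_S = 1.8 − 0.47·I_D.
Substituting gives 0.166·I_D² − 1.43·I_D + 0.273 = 0, with roots I_D = 0.196 or 8.41 mA.
The root I_D = 8.41 mA gives V_GS = -2.15 V ≤ V_t, so take I_D = 0.196 mA.
Then V_GS = 1.71 V and V_DS = V_DD − I_D(R_D+R_S) = 10 − 0.196×2.27 = 9.56 V.
Saturation requires V_DS ≥ V_GS − V_t = 0.511 V; 9.56 ≥ 0.511 ✓.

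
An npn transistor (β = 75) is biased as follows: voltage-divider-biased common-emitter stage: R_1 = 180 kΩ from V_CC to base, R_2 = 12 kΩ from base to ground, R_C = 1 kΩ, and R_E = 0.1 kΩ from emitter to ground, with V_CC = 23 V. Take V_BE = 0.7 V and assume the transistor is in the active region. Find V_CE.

V_CE ≈ 20 V

Thevenize the base divider: V_Th = V_CC·R_2/(R_1+R_2) = 23×12/192 = 1.44 V, R_Th = R_1‖R_2 = 11.2 kΩ.
Base-emitter loop: V_Th = I_B·R_Th + V_BE + (β+1)I_B·R_E, so I_B = (1.44 − 0.7) / (11.2 + 76×0.1) = 0.0391 mA.
I_C = β·I_B = 75×0.0391 = 2.93 mA, and I_E = (β+1)I_B = 2.97 mA.
V_CE = V_CC − I_C·R_C − I_E·R_E = 23 − 2.93×1 − 2.97×0.1 = 19.8 V.
V_CE = 19.8 V > 0.2 V confirms active-region operation.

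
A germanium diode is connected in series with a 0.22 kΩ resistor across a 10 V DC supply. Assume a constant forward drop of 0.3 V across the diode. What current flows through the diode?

I ≈ 44 mA

KVL around the loop: 10 = V_D + I·R = 0.3 + I × 0.22 kΩ.
So I = (10 − 0.3) / 0.22 kΩ = 9.7 / 0.22 = 44.1 mA.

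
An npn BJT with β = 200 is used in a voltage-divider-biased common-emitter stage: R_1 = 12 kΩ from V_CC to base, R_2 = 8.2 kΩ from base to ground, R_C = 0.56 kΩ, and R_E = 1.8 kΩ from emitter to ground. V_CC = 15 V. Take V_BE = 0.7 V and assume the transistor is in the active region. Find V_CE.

Thevenize the base divider: V_Th = V_CC·R_2/(R_1+R_2) = 15×8.2/20.2 = 6.09 V, R_Th = R_1‖R_2 = 4.87 kΩ.
Base-emitter loop: V_Th = I_B·R_Th + V_BE + (β+1)I_B·R_E, so I_B = (6.09 − 0.7) / (4.87 + 201×1.8) = 0.0147 mA.
I_C = β·I_B = 200×0.0147 = 2.94 mA, and I_E = (β+1)I_B = 2.95 mA.
V_CE = V_CC − I_C·R_C − I_E·R_E = 15 − 2.94×0.56 − 2.95×1.8 = 8.04 V.
V_CE = 8.04 V > 0.2 V confirms active-region operation.

V_CE ≈ 8 V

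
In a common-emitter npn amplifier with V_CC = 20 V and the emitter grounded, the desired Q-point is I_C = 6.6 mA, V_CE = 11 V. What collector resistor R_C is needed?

Collector loop: V_CC = I_C·R_C + V_CE.
R_C = (V_CC − V_CE)/I_C = (20 − 11)/6.6 = 1.36 kΩ.

R_C ≈ 1.4 kΩ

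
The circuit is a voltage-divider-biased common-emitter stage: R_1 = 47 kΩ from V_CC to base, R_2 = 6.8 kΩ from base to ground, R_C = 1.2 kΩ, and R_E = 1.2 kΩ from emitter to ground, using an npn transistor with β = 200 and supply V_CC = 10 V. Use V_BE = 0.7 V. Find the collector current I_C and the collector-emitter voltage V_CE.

I_C ≈ 0.46 mA, V_CE ≈ 8.9 V

Thevenize the base divider: V_Th = V_CC·R_2/(R_1+R_2) = 10×6.8/53.8 = 1.26 V, R_Th = R_1‖R_2 = 5.94 kΩ.
Base-emitter loop: V_Th = I_B·R_Th + V_BE + (β+1)I_B·R_E, so I_B = (1.26 − 0.7) / (5.94 + 201×1.2) = 0.00228 mA.
I_C = β·I_B = 200×0.00228 = 0.456 mA, and I_E = (β+1)I_B = 0.459 mA.
V_CE = V_CC − I_C·R_C − I_E·R_E = 10 − 0.456×1.2 − 0.459×1.2 = 8.9 V.
V_CE = 8.9 V > 0.2 V confirms active-region operation.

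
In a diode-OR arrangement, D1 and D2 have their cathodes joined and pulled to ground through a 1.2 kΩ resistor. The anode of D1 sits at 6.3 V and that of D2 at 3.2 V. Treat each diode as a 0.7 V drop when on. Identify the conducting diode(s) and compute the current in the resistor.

Only D1 conducts; I_R ≈ 4.7 mA

Assume both conduct. Then node N would need to be at both 6.3−0.7 = 5.6 V and 3.2−0.7 = 2.5 V, which is impossible.
Assume only D1 conducts: V_N = 6.3 − 0.7 = 5.6 V, so I_R = 5.6/1.2 = 4.67 mA.
Check D2: its anode-to-cathode voltage is 3.2 − 5.6 = -2.4 V < 0.7 V, so it is off. The assumption is consistent.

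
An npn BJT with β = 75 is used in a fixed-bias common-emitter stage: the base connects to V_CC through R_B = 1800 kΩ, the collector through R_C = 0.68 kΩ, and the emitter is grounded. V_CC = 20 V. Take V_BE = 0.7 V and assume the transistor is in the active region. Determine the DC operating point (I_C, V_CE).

I_C ≈ 0.8 mA, V_CE ≈ 19 V

Base loop: V_CC = I_B·R_B + V_BE, so I_B = (20 − 0.7)/1800 kΩ = 0.0107 mA.
In the active region I_C = β·I_B = 75 × 0.0107 = 0.804 mA.
Collector loop: V_CE = V_CC − I_C·R_C = 20 − 0.804×0.68 = 19.5 V.
Since V_CE = 19.5 V > V_CE(sat) ≈ 0.2 V, the transistor is in the active region as assumed.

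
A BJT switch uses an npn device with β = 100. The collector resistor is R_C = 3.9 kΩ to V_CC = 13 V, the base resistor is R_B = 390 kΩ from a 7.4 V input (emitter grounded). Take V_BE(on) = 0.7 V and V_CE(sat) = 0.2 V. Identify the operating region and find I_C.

Assume active. Base-emitter loop: I_B = (V_BB − V_BE)/R_B = (7.4 − 0.7)/390 = 0.0172 mA.
I_C = β·I_B = 100×0.0172 = 1.72 mA.
V_CE = V_CC − I_C·R_C = 13 − 1.72×3.9 = 6.3 V > V_CE(sat), so the active-region assumption holds.

active; I_C ≈ 1.7 mA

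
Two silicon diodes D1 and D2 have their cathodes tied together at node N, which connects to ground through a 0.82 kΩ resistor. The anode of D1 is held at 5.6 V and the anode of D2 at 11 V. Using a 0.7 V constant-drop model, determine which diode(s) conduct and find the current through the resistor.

Only D2 conducts; I_R ≈ 13 mA

Assume both conduct. Then node N would need to be at both 5.6−0.7 = 4.9 V and 11−0.7 = 10.3 V, which is impossible.
Assume only D2 conducts: V_N = 11 − 0.7 = 10.3 V, so I_R = 10.3/0.82 = 12.6 mA.
Check D1: its anode-to-cathode voltage is 5.6 − 10.3 = -4.7 V < 0.7 V, so it is off. The assumption is consistent.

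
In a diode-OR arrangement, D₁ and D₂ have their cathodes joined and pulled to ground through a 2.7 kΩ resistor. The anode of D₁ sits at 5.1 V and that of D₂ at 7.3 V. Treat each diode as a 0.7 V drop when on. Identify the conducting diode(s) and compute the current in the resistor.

Only D₂ conducts; I_R ≈ 2.4 mA

Assume both conduct. Then node N would need to be at both 5.1−0.7 = 4.4 V and 7.3−0.7 = 6.6 V, which is impossible.
Assume only D₂ conducts: V_N = 7.3 − 0.7 = 6.6 V, so I_R = 6.6/2.7 = 2.44 mA.
Check D₁: its anode-to-cathode voltage is 5.1 − 6.6 = -1.5 V < 0.7 V, so it is off. The assumption is consistent.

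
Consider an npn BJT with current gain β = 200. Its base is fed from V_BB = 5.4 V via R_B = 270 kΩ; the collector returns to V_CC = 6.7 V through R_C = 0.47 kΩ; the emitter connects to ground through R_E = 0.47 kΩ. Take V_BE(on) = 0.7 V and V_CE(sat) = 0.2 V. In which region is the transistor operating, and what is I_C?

active; I_C ≈ 2.6 mA

Assume active. Base-emitter loop: I_B = (V_BB − V_BE)/(R_B + (β+1)R_E) = (5.4 − 0.7)/(270 + 201×0.47) = 0.0129 mA.
I_C = β·I_B = 200×0.0129 = 2.58 mA.
V_CE = V_CC − I_C·R_C − I_E·R_E = 6.7 − 2.58×0.47 − 2.59×0.47 = 4.27 V > V_CE(sat), so the active-region assumption holds.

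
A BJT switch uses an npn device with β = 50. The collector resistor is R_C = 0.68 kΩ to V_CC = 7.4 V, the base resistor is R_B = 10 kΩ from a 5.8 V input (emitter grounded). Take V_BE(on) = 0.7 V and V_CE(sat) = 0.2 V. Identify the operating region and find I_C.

saturation; I_C ≈ 11 mA

Assume active: I_B = (5.8 − 0.7)/10 = 0.51 mA, giving I_C = β·I_B = 25.5 mA.
But then V_CE = 7.4 − 25.5×0.68 = -9.94 V < V_CE(sat) = 0.2 V — impossible in the active region.
So the transistor is saturated. With V_CE = 0.2 V, I_C = (V_CC − 0.2)/R_C = 7.2/0.68 = 10.6 mA.
Check: β·I_B = 25.5 mA > I_C = 10.6 mA, confirming saturation.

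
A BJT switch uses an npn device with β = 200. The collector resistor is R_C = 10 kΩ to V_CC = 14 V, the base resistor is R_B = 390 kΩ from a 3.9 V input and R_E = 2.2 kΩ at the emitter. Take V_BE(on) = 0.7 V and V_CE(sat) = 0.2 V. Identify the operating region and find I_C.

active; I_C ≈ 0.77 mA

Assume active. Base-emitter loop: I_B = (V_BB − V_BE)/(R_B + (β+1)R_E) = (3.9 − 0.7)/(390 + 201×2.2) = 0.00385 mA.
I_C = β·I_B = 200×0.00385 = 0.769 mA.
V_CE = V_CC − I_C·R_C − I_E·R_E = 14 − 0.769×10 − 0.773×2.2 = 4.61 V > V_CE(sat), so the active-region assumption holds.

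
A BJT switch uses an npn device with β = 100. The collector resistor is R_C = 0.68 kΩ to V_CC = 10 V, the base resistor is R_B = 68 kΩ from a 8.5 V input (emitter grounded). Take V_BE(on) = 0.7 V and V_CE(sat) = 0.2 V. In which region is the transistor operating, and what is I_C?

Assume active. Base-emitter loop: I_B = (V_BB − V_BE)/R_B = (8.5 − 0.7)/68 = 0.115 mA.
I_C = β·I_B = 100×0.115 = 11.5 mA.
V_CE = V_CC − I_C·R_C = 10 − 11.5×0.68 = 2.2 V > V_CE(sat), so the active-region assumption holds.

active; I_C ≈ 11 mA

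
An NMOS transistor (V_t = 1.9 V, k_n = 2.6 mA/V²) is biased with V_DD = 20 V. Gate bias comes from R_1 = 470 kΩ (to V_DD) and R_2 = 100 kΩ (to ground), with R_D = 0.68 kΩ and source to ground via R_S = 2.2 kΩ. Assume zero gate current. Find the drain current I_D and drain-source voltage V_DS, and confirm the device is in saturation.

V_G = V_DD·R_2/(R_1+R_2) = 20×100/570 = 3.51 V.
Assume saturation: I_D = (k_n/2)(V_GS − V_t)² with V_GS = V_G − I_D·R_S = 3.51 − 2.2·I_D.
Substituting gives 6.29·I_D² − 10.2·I_D + 3.36 = 0, with roots I_D = 0.461 or 1.16 mA.
The root I_D = 1.16 mA gives V_GS = 0.955 V ≤ V_t, so take I_D = 0.461 mA.
Then V_GS = 2.5 V and V_DS = V_DD − I_D(R_D+R_S) = 20 − 0.461×2.88 = 18.7 V.
Saturation requires V_DS ≥ V_GS − V_t = 0.595 V; 18.7 ≥ 0.595 ✓.

I_D ≈ 0.46 mA, V_DS ≈ 19 V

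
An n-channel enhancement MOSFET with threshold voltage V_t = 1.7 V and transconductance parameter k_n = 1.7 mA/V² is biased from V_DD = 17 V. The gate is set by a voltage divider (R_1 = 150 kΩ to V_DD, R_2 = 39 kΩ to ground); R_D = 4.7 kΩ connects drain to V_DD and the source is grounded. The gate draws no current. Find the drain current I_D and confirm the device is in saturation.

V_G = V_DD·R_2/(R_1+R_2) = 17×39/189 = 3.51 V. With the source grounded, V_GS = V_G = 3.51 V.
Assume saturation: I_D = (k_n/2)(V_GS − V_t)² = (1.7/2)×(3.51 − 1.7)² = 0.85×1.81² = 2.78 mA.
V_DS = V_DD − I_D·R_D = 17 − 2.78×4.7 = 3.94 V.
Saturation requires V_DS ≥ V_GS − V_t = 1.81 V; 3.94 ≥ 1.81 ✓.

I_D ≈ 2.8 mA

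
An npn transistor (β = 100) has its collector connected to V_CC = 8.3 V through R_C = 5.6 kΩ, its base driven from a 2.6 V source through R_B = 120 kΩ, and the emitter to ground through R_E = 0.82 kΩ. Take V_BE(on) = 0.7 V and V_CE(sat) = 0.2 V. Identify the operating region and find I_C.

active; I_C ≈ 0.94 mA

Assume active. Base-emitter loop: I_B = (V_BB − V_BE)/(R_B + (β+1)R_E) = (2.6 − 0.7)/(120 + 101×0.82) = 0.00937 mA.
I_C = β·I_B = 100×0.00937 = 0.937 mA.
V_CE = V_CC − I_C·R_C − I_E·R_E = 8.3 − 0.937×5.6 − 0.946×0.82 = 2.28 V > V_CE(sat), so the active-region assumption holds.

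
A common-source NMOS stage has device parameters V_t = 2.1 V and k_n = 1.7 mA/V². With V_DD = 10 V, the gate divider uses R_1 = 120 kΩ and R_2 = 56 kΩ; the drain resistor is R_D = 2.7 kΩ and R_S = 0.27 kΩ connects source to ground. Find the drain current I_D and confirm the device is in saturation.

I_D ≈ 0.68 mA

V_G = V_DD·R_2/(R_1+R_2) = 10×56/176 = 3.18 V.
Assume saturation: I_D = (k_n/2)(V_GS − V_t)² with V_GS = V_G − I_D·R_S = 3.18 − 0.27·I_D.
Substituting gives 0.062·I_D² − 1.5·I_D + 0.995 = 0, with roots I_D = 0.684 or 23.5 mA.
The root I_D = 23.5 mA gives V_GS = -3.15 V ≤ V_t, so take I_D = 0.684 mA.
Then V_GS = 3 V and V_DS = V_DD − I_D(R_D+R_S) = 10 − 0.684×2.97 = 7.97 V.
Saturation requires V_DS ≥ V_GS − V_t = 0.897 V; 7.97 ≥ 0.897 ✓.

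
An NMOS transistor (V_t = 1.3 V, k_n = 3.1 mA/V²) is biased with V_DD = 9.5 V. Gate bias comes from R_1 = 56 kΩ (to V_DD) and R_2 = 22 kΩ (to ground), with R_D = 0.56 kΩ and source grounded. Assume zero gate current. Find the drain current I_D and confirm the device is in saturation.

V_G = V_DD·R_2/(R_1+R_2) = 9.5×22/78 = 2.68 V. With the source grounded, V_GS = V_G = 2.68 V.
Assume saturation: I_D = (k_n/2)(V_GS − V_t)² = (3.1/2)×(2.68 − 1.3)² = 1.55×1.38² = 2.95 mA.
V_DS = V_DD − I_D·R_D = 9.5 − 2.95×0.56 = 7.85 V.
Saturation requires V_DS ≥ V_GS − V_t = 1.38 V; 7.85 ≥ 1.38 ✓.

I_D ≈ 2.9 mA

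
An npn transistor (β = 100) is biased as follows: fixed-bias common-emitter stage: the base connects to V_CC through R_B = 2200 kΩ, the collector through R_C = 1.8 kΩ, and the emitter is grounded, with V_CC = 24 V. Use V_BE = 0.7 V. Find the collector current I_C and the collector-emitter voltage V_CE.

Base loop: V_CC = I_B·R_B + V_BE, so I_B = (24 − 0.7)/2200 kΩ = 0.0106 mA.
In the active region I_C = β·I_B = 100 × 0.0106 = 1.06 mA.
Collector loop: V_CE = V_CC − I_C·R_C = 24 − 1.06×1.8 = 22.1 V.
Since V_CE = 22.1 V > V_CE(sat) ≈ 0.2 V, the transistor is in the active region as assumed.

I_C ≈ 1.1 mA, V_CE ≈ 22 V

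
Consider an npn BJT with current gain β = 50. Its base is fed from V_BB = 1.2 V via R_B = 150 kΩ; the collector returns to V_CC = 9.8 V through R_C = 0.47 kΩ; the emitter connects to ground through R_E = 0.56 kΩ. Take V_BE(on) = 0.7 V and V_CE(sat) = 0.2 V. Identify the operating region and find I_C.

active; I_C ≈ 0.14 mA

Assume active. Base-emitter loop: I_B = (V_BB − V_BE)/(R_B + (β+1)R_E) = (1.2 − 0.7)/(150 + 51×0.56) = 0.0028 mA.
I_C = β·I_B = 50×0.0028 = 0.14 mA.
V_CE = V_CC − I_C·R_C − I_E·R_E = 9.8 − 0.14×0.47 − 0.143×0.56 = 9.65 V > V_CE(sat), so the active-region assumption holds.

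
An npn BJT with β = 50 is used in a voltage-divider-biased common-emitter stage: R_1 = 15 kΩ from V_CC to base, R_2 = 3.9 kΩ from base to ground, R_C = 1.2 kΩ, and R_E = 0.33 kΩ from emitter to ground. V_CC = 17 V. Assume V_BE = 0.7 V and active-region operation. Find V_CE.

V_CE ≈ 6.2 V

Thevenize the base divider: V_Th = V_CC·R_2/(R_1+R_2) = 17×3.9/18.9 = 3.51 V, R_Th = R_1‖R_2 = 3.1 kΩ.
Base-emitter loop: V_Th = I_B·R_Th + V_BE + (β+1)I_B·R_E, so I_B = (3.51 − 0.7) / (3.1 + 51×0.33) = 0.141 mA.
I_C = β·I_B = 50×0.141 = 7.05 mA, and I_E = (β+1)I_B = 7.19 mA.
V_CE = V_CC − I_C·R_C − I_E·R_E = 17 − 7.05×1.2 − 7.19×0.33 = 6.17 V.
V_CE = 6.17 V > 0.2 V confirms active-region operation.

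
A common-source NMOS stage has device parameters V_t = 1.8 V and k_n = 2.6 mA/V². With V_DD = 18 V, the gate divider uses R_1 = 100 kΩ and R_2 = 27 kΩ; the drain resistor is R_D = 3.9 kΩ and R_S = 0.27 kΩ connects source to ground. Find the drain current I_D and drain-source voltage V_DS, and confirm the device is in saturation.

I_D ≈ 2.4 mA, V_DS ≈ 7.8 V

V_G = V_DD·R_2/(R_1+R_2) = 18×27/127 = 3.83 V.
Assume saturation: I_D = (k_n/2)(V_GS − V_t)² with V_GS = V_G − I_D·R_S = 3.83 − 0.27·I_D.
Substituting gives 0.0948·I_D² − 2.42·I_D + 5.34 = 0, with roots I_D = 2.44 or 23.1 mA.
The root I_D = 23.1 mA gives V_GS = -2.42 V ≤ V_t, so take I_D = 2.44 mA.
Then V_GS = 3.17 V and V_DS = V_DD − I_D(R_D+R_S) = 18 − 2.44×4.17 = 7.84 V.
Saturation requires V_DS ≥ V_GS − V_t = 1.37 V; 7.84 ≥ 1.37 ✓.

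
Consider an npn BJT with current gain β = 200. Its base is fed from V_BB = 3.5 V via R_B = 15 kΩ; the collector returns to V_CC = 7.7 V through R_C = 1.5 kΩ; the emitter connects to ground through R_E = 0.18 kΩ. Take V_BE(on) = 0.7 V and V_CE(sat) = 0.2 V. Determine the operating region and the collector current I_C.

Assume active: I_B = (3.5 − 0.7)/(15 + 201×0.18) = 0.0547 mA, I_C = β·I_B = 10.9 mA.
Then V_CE = 7.7 − 10.9×1.5 − 11×0.18 = -10.7 V < 0.2 V — the active assumption fails.
Re-solve with V_CE = 0.2 V. KCL at the emitter: V_E/R_E = (V_BB−0.7−V_E)/R_B + (V_CC−0.2−V_E)/R_C, giving V_E = 0.825 V.
I_C = (V_CC − 0.2 − V_E)/R_C = (7.5 − 0.825)/1.5 = 4.45 mA.
Check: I_B = (2.8 − 0.825)/15 = 0.132 mA, and β·I_B = 26.3 mA > I_C, confirming saturation.

saturation; I_C ≈ 4.5 mA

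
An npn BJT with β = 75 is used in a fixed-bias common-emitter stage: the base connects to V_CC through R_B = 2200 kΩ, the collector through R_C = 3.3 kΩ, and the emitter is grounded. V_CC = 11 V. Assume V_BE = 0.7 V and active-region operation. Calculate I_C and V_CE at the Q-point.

Base loop: V_CC = I_B·R_B + V_BE, so I_B = (11 − 0.7)/2200 kΩ = 0.00468 mA.
In the active region I_C = β·I_B = 75 × 0.00468 = 0.351 mA.
Collector loop: V_CE = V_CC − I_C·R_C = 11 − 0.351×3.3 = 9.84 V.
Since V_CE = 9.84 V > V_CE(sat) ≈ 0.2 V, the transistor is in the active region as assumed.

I_C ≈ 0.35 mA, V_CE ≈ 9.8 V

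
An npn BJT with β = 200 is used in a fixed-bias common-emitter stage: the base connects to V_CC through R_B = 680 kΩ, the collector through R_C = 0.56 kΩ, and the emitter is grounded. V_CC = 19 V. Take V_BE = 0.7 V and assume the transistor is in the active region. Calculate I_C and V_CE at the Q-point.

I_C ≈ 5.4 mA, V_CE ≈ 16 V

Base loop: V_CC = I_B·R_B + V_BE, so I_B = (19 − 0.7)/680 kΩ = 0.0269 mA.
In the active region I_C = β·I_B = 200 × 0.0269 = 5.38 mA.
Collector loop: V_CE = V_CC − I_C·R_C = 19 − 5.38×0.56 = 16 V.
Since V_CE = 16 V > V_CE(sat) ≈ 0.2 V, the transistor is in the active region as assumed.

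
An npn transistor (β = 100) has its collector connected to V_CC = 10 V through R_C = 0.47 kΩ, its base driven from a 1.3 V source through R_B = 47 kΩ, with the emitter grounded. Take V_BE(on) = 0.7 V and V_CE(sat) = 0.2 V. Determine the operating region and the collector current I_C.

active; I_C ≈ 1.3 mA

Assume active. Base-emitter loop: I_B = (V_BB − V_BE)/R_B = (1.3 − 0.7)/47 = 0.0128 mA.
I_C = β·I_B = 100×0.0128 = 1.28 mA.
V_CE = V_CC − I_C·R_C = 10 − 1.28×0.47 = 9.4 V > V_CE(sat), so the active-region assumption holds.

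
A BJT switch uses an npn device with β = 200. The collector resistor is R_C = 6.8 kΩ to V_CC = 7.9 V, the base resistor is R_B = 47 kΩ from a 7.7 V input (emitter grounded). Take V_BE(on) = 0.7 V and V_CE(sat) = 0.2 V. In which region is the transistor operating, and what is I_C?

saturation; I_C ≈ 1.1 mA

Assume active: I_B = (7.7 − 0.7)/47 = 0.149 mA, giving I_C = β·I_B = 29.8 mA.
But then V_CE = 7.9 − 29.8×6.8 = -195 V < V_CE(sat) = 0.2 V — impossible in the active region.
So the transistor is saturated. With V_CE = 0.2 V, I_C = (V_CC − 0.2)/R_C = 7.7/6.8 = 1.13 mA.
Check: β·I_B = 29.8 mA > I_C = 1.13 mA, confirming saturation.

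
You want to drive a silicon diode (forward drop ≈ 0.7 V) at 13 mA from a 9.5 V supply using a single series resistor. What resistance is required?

R ≈ 0.68 kΩ

The resistor drops V_S − V_D = 9.5 − 0.7 = 8.8 V at 13 mA.
R = 8.8 V / 13 mA = 0.677 kΩ.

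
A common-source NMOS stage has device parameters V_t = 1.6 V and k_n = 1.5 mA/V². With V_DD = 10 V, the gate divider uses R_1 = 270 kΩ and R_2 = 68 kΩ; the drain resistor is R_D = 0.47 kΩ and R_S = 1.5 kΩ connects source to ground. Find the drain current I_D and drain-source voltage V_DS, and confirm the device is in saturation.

V_G = V_DD·R_2/(R_1+R_2) = 10×68/338 = 2.01 V.
Assume saturation: I_D = (k_n/2)(V_GS − V_t)² with V_GS = V_G − I_D·R_S = 2.01 − 1.5·I_D.
Substituting gives 1.69·I_D² − 1.93·I_D + 0.127 = 0, with roots I_D = 0.0704 or 1.07 mA.
The root I_D = 1.07 mA gives V_GS = 0.405 V ≤ V_t, so take I_D = 0.0704 mA.
Then V_GS = 1.91 V and V_DS = V_DD − I_D(R_D+R_S) = 10 − 0.0704×1.97 = 9.86 V.
Saturation requires V_DS ≥ V_GS − V_t = 0.306 V; 9.86 ≥ 0.306 ✓.

I_D ≈ 0.07 mA, V_DS ≈ 9.9 V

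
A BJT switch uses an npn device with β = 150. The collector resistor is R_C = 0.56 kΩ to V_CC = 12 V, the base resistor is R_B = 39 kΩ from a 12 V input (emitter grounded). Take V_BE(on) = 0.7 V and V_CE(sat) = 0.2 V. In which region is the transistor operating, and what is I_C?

Assume active: I_B = (12 − 0.7)/39 = 0.29 mA, giving I_C = β·I_B = 43.5 mA.
But then V_CE = 12 − 43.5×0.56 = -12.3 V < V_CE(sat) = 0.2 V — impossible in the active region.
So the transistor is saturated. With V_CE = 0.2 V, I_C = (V_CC − 0.2)/R_C = 11.8/0.56 = 21.1 mA.
Check: β·I_B = 43.5 mA > I_C = 21.1 mA, confirming saturation.

saturation; I_C ≈ 21 mA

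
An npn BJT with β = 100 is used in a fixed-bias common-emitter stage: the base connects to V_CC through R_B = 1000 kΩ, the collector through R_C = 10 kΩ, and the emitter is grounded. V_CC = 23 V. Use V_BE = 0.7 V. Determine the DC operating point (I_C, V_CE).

Base loop: V_CC = I_B·R_B + V_BE, so I_B = (23 − 0.7)/1000 kΩ = 0.0223 mA.
In the active region I_C = β·I_B = 100 × 0.0223 = 2.23 mA.
Collector loop: V_CE = V_CC − I_C·R_C = 23 − 2.23×10 = 0.7 V.
Since V_CE = 0.7 V > V_CE(sat) ≈ 0.2 V, the transistor is in the active region as assumed.

I_C ≈ 2.2 mA, V_CE ≈ 0.7 V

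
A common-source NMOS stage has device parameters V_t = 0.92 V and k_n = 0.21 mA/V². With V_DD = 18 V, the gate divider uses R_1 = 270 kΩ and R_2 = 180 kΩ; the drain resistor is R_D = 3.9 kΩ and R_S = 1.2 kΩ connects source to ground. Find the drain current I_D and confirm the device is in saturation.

V_G = V_DD·R_2/(R_1+R_2) = 18×180/450 = 7.2 V.
Assume saturation: I_D = (k_n/2)(V_GS − V_t)² with V_GS = V_G − I_D·R_S = 7.2 − 1.2·I_D.
Substituting gives 0.151·I_D² − 2.58·I_D + 4.14 = 0, with roots I_D = 1.79 or 15.3 mA.
The root I_D = 15.3 mA gives V_GS = -11.1 V ≤ V_t, so take I_D = 1.79 mA.
Then V_GS = 5.05 V and V_DS = V_DD − I_D(R_D+R_S) = 18 − 1.79×5.1 = 8.86 V.
Saturation requires V_DS ≥ V_GS − V_t = 4.13 V; 8.86 ≥ 4.13 ✓.

I_D ≈ 1.8 mA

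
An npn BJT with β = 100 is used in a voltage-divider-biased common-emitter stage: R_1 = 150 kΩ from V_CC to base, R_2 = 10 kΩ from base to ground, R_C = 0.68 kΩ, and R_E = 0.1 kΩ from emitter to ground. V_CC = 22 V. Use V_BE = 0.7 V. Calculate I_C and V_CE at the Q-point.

I_C ≈ 3.5 mA, V_CE ≈ 19 V

Thevenize the base divider: V_Th = V_CC·R_2/(R_1+R_2) = 22×10/160 = 1.38 V, R_Th = R_1‖R_2 = 9.38 kΩ.
Base-emitter loop: V_Th = I_B·R_Th + V_BE + (β+1)I_B·R_E, so I_B = (1.38 − 0.7) / (9.38 + 101×0.1) = 0.0347 mA.
I_C = β·I_B = 100×0.0347 = 3.47 mA, and I_E = (β+1)I_B = 3.5 mA.
V_CE = V_CC − I_C·R_C − I_E·R_E = 22 − 3.47×0.68 − 3.5×0.1 = 19.3 V.
V_CE = 19.3 V > 0.2 V confirms active-region operation.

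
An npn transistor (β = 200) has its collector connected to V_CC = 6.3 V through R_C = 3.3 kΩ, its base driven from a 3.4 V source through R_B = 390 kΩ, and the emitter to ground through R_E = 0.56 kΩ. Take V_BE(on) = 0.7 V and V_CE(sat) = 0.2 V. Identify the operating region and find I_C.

Assume active. Base-emitter loop: I_B = (V_BB − V_BE)/(R_B + (β+1)R_E) = (3.4 − 0.7)/(390 + 201×0.56) = 0.00537 mA.
I_C = β·I_B = 200×0.00537 = 1.07 mA.
V_CE = V_CC − I_C·R_C − I_E·R_E = 6.3 − 1.07×3.3 − 1.08×0.56 = 2.15 V > V_CE(sat), so the active-region assumption holds.

active; I_C ≈ 1.1 mA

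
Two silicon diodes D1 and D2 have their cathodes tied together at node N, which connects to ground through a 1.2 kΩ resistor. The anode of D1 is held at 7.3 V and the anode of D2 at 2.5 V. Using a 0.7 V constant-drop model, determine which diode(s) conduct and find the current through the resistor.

Assume both conduct. Then node N would need to be at both 7.3−0.7 = 6.6 V and 2.5−0.7 = 1.8 V, which is impossible.
Assume only D1 conducts: V_N = 7.3 − 0.7 = 6.6 V, so I_R = 6.6/1.2 = 5.5 mA.
Check D2: its anode-to-cathode voltage is 2.5 − 6.6 = -4.1 V < 0.7 V, so it is off. The assumption is consistent.

Only D1 conducts; I_R ≈ 5.5 mA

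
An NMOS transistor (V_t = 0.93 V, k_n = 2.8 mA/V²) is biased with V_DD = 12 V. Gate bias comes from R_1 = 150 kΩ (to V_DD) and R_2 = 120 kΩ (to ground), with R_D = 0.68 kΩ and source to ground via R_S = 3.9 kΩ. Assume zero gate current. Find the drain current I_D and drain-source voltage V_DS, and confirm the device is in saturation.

V_G = V_DD·R_2/(R_1+R_2) = 12×120/270 = 5.33 V.
Assume saturation: I_D = (k_n/2)(V_GS − V_t)² with V_GS = V_G − I_D·R_S = 5.33 − 3.9·I_D.
Substituting gives 21.3·I_D² − 49.1·I_D + 27.1 = 0, with roots I_D = 0.921 or 1.38 mA.
The root I_D = 1.38 mA gives V_GS = -0.0643 V ≤ V_t, so take I_D = 0.921 mA.
Then V_GS = 1.74 V and V_DS = V_DD − I_D(R_D+R_S) = 12 − 0.921×4.58 = 7.78 V.
Saturation requires V_DS ≥ V_GS − V_t = 0.811 V; 7.78 ≥ 0.811 ✓.

I_D ≈ 0.92 mA, V_DS ≈ 7.8 V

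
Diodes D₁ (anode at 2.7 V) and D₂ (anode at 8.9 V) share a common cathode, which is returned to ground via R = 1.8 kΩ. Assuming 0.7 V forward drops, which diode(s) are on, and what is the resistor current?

Assume both conduct. Then node N would need to be at both 2.7−0.7 = 2 V and 8.9−0.7 = 8.2 V, which is impossible.
Assume only D₂ conducts: V_N = 8.9 − 0.7 = 8.2 V, so I_R = 8.2/1.8 = 4.56 mA.
Check D₁: its anode-to-cathode voltage is 2.7 − 8.2 = -5.5 V < 0.7 V, so it is off. The assumption is consistent.

Only D₂ conducts; I_R ≈ 4.6 mA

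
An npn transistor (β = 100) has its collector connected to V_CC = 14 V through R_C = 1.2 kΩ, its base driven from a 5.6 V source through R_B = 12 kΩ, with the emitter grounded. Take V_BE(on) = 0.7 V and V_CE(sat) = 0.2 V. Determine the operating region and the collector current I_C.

Assume active: I_B = (5.6 − 0.7)/12 = 0.408 mA, giving I_C = β·I_B = 40.8 mA.
But then V_CE = 14 − 40.8×1.2 = -35 V < V_CE(sat) = 0.2 V — impossible in the active region.
So the transistor is saturated. With V_CE = 0.2 V, I_C = (V_CC − 0.2)/R_C = 13.8/1.2 = 11.5 mA.
Check: β·I_B = 40.8 mA > I_C = 11.5 mA, confirming saturation.

saturation; I_C ≈ 12 mA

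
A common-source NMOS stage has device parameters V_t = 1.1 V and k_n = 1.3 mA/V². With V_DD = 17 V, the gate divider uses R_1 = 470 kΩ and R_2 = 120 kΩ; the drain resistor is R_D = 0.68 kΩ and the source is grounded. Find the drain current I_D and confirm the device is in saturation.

I_D ≈ 3.6 mA

V_G = V_DD·R_2/(R_1+R_2) = 17×120/590 = 3.46 V. With the source grounded, V_GS = V_G = 3.46 V.
Assume saturation: I_D = (k_n/2)(V_GS − V_t)² = (1.3/2)×(3.46 − 1.1)² = 0.65×2.36² = 3.61 mA.
V_DS = V_DD − I_D·R_D = 17 − 3.61×0.68 = 14.5 V.
Saturation requires V_DS ≥ V_GS − V_t = 2.36 V; 14.5 ≥ 2.36 ✓.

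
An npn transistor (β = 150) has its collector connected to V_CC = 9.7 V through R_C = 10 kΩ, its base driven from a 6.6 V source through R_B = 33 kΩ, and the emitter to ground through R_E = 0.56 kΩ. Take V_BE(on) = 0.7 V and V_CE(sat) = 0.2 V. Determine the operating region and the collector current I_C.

saturation; I_C ≈ 0.89 mA

Assume active: I_B = (6.6 − 0.7)/(33 + 151×0.56) = 0.0502 mA, I_C = β·I_B = 7.53 mA.
Then V_CE = 9.7 − 7.53×10 − 7.58×0.56 = -69.8 V < 0.2 V — the active assumption fails.
Re-solve with V_CE = 0.2 V. KCL at the emitter: V_E/R_E = (V_BB−0.7−V_E)/R_B + (V_CC−0.2−V_E)/R_C, giving V_E = 0.589 V.
I_C = (V_CC − 0.2 − V_E)/R_C = (9.5 − 0.589)/10 = 0.891 mA.
Check: I_B = (5.9 − 0.589)/33 = 0.161 mA, and β·I_B = 24.1 mA > I_C, confirming saturation.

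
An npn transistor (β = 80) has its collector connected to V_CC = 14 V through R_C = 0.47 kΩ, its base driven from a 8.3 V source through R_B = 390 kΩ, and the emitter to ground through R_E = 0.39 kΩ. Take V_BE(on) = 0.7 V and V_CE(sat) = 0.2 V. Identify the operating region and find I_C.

Assume active. Base-emitter loop: I_B = (V_BB − V_BE)/(R_B + (β+1)R_E) = (8.3 − 0.7)/(390 + 81×0.39) = 0.018 mA.
I_C = β·I_B = 80×0.018 = 1.44 mA.
V_CE = V_CC − I_C·R_C − I_E·R_E = 14 − 1.44×0.47 − 1.46×0.39 = 12.8 V > V_CE(sat), so the active-region assumption holds.

active; I_C ≈ 1.4 mA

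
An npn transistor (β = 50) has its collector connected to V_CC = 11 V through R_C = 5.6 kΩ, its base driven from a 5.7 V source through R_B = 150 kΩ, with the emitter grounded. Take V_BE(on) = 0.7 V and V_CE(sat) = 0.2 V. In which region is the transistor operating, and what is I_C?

active; I_C ≈ 1.7 mA

Assume active. Base-emitter loop: I_B = (V_BB − V_BE)/R_B = (5.7 − 0.7)/150 = 0.0333 mA.
I_C = β·I_B = 50×0.0333 = 1.67 mA.
V_CE = V_CC − I_C·R_C = 11 − 1.67×5.6 = 1.67 V > V_CE(sat), so the active-region assumption holds.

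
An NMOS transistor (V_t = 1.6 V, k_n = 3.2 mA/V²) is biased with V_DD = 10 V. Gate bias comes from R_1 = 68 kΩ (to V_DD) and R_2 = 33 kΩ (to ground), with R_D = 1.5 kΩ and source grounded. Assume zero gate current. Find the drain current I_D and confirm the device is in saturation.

V_G = V_DD·R_2/(R_1+R_2) = 10×33/101 = 3.27 V. With the source grounded, V_GS = V_G = 3.27 V.
Assume saturation: I_D = (k_n/2)(V_GS − V_t)² = (3.2/2)×(3.27 − 1.6)² = 1.6×1.67² = 4.45 mA.
V_DS = V_DD − I_D·R_D = 10 − 4.45×1.5 = 3.33 V.
Saturation requires V_DS ≥ V_GS − V_t = 1.67 V; 3.33 ≥ 1.67 ✓.

I_D ≈ 4.4 mA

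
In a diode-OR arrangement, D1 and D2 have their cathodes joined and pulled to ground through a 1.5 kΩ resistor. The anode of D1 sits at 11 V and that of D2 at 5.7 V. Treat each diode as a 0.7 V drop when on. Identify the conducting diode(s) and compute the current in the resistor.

Only D1 conducts; I_R ≈ 6.9 mA

Assume both conduct. Then node N would need to be at both 11−0.7 = 10.3 V and 5.7−0.7 = 5 V, which is impossible.
Assume only D1 conducts: V_N = 11 − 0.7 = 10.3 V, so I_R = 10.3/1.5 = 6.87 mA.
Check D2: its anode-to-cathode voltage is 5.7 − 10.3 = -4.6 V < 0.7 V, so it is off. The assumption is consistent.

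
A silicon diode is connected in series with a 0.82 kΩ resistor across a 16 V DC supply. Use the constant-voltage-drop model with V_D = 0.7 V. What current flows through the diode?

I ≈ 19 mA

KVL around the loop: 16 = V_D + I·R = 0.7 + I × 0.82 kΩ.
So I = (16 − 0.7) / 0.82 kΩ = 15.3 / 0.82 = 18.7 mA.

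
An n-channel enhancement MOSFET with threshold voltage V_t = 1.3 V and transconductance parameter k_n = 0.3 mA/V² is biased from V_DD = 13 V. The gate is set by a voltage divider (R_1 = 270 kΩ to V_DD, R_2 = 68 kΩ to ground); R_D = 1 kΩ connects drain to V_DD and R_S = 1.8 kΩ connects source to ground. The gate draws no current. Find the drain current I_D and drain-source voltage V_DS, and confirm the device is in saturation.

I_D ≈ 0.16 mA, V_DS ≈ 13 V

V_G = V_DD·R_2/(R_1+R_2) = 13×68/338 = 2.62 V.
Assume saturation: I_D = (k_n/2)(V_GS − V_t)² with V_GS = V_G − I_D·R_S = 2.62 − 1.8·I_D.
Substituting gives 0.486·I_D² − 1.71·I_D + 0.26 = 0, with roots I_D = 0.159 or 3.36 mA.
The root I_D = 3.36 mA gives V_GS = -3.43 V ≤ V_t, so take I_D = 0.159 mA.
Then V_GS = 2.33 V and V_DS = V_DD − I_D(R_D+R_S) = 13 − 0.159×2.8 = 12.6 V.
Saturation requires V_DS ≥ V_GS − V_t = 1.03 V; 12.6 ≥ 1.03 ✓.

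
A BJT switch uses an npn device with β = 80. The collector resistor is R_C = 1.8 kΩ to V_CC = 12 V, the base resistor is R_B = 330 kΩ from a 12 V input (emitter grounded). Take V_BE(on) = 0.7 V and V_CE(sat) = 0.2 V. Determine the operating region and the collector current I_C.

active; I_C ≈ 2.7 mA

Assume active. Base-emitter loop: I_B = (V_BB − V_BE)/R_B = (12 − 0.7)/330 = 0.0342 mA.
I_C = β·I_B = 80×0.0342 = 2.74 mA.
V_CE = V_CC − I_C·R_C = 12 − 2.74×1.8 = 7.07 V > V_CE(sat), so the active-region assumption holds.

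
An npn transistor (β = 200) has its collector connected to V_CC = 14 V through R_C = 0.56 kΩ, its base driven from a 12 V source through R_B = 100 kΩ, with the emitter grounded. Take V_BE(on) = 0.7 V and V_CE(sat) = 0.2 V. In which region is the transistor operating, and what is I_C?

active; I_C ≈ 23 mA

Assume active. Base-emitter loop: I_B = (V_BB − V_BE)/R_B = (12 − 0.7)/100 = 0.113 mA.
I_C = β·I_B = 200×0.113 = 22.6 mA.
V_CE = V_CC − I_C·R_C = 14 − 22.6×0.56 = 1.34 V > V_CE(sat), so the active-region assumption holds.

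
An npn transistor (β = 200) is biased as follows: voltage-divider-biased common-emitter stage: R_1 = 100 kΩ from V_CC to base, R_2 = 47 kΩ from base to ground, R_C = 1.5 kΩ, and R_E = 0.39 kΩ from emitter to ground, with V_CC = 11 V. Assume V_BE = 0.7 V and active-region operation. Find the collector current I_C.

Thevenize the base divider: V_Th = V_CC·R_2/(R_1+R_2) = 11×47/147 = 3.52 V, R_Th = R_1‖R_2 = 32 kΩ.
Base-emitter loop: V_Th = I_B·R_Th + V_BE + (β+1)I_B·R_E, so I_B = (3.52 − 0.7) / (32 + 201×0.39) = 0.0255 mA.
I_C = β·I_B = 200×0.0255 = 5.1 mA, and I_E = (β+1)I_B = 5.13 mA.
V_CE = V_CC − I_C·R_C − I_E·R_E = 11 − 5.1×1.5 − 5.13×0.39 = 1.34 V.
V_CE = 1.34 V > 0.2 V confirms active-region operation.

I_C ≈ 5.1 mA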